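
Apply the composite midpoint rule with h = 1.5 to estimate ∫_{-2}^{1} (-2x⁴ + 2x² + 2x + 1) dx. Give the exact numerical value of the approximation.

h = (1 − (-2))/2 = 1.5.
Midpoints m₁,…,m₂ = -1.25, 0.25.
f(m₁)=-3.2578125, f(m₂)=1.6171875.
h·[f(m₁) + f(m₂)] = 1.5·(-1.640625) = -2.4609375.

-2.4609375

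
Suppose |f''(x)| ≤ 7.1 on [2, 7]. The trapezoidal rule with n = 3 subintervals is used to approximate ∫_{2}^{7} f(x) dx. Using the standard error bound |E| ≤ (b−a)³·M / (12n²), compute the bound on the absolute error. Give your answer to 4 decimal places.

|E| ≤ (5)³·7.1 / (12·3²) = 887.5/108 = 8.2176.

8.2176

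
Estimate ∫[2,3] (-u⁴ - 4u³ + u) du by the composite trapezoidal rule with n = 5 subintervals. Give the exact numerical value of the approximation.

h = (3 − 2)/5 = 0.2.
Nodes u₀,…,u₅ = 2, 2.2, 2.4, 2.6, 2.8, 3.
f(u) = -u⁴ - 4u³ + u: f₀=-46, f₁=-63.8176, f₂=-86.0736, f₃=-113.4016, f₄=-146.4736, f₅=-186.
(h/2)·[f₀ + 2f₁ + 2f₂ + 2f₃ + 2f₄ + f₅] = 0.1·(-1051.5328) = -105.15328.

-105.15328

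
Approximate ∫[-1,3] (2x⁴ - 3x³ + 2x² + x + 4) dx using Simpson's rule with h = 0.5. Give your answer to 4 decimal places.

76.3333

h = (3 − (-1))/8 = 0.5.
Nodes x₀,…,x₈ = -1, -0.5, 0, 0.5, 1, 1.5, 2, 2.5, 3.
f(x) = 2x⁴ - 3x³ + 2x² + x + 4: f₀=10, f₁=4.5, f₂=4, f₃=4.75, f₄=6, f₅=10, f₆=22, f₇=50.25, f₈=106.
(h/3)·[f₀ + 4f₁ + 2f₂ + 4f₃ + 2f₄ + 4f₅ + 2f₆ + 4f₇ + f₈] = 0.166667·(458) = 76.3333.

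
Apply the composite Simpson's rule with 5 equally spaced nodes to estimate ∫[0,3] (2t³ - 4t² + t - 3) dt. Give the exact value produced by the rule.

0

h = (3 − 0)/4 = 0.75.
Nodes t₀,…,t₄ = 0, 0.75, 1.5, 2.25, 3.
f(t) = 2t³ - 4t² + t - 3: f₀=-3, f₁=-3.65625, f₂=-3.75, f₃=1.78125, f₄=18.
(h/3)·[f₀ + 4f₁ + 2f₂ + 4f₃ + f₄] = 0.25·(0) = 0.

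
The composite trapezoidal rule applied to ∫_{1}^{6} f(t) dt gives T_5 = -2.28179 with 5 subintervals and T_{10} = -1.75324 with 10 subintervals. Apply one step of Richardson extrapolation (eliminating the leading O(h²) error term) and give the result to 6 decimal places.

-1.577057

R = (4·T_{10} − T_5) / 3 = (4·(-1.75324) − (-2.28179))/3 = (-4.73117)/3 = -1.577057.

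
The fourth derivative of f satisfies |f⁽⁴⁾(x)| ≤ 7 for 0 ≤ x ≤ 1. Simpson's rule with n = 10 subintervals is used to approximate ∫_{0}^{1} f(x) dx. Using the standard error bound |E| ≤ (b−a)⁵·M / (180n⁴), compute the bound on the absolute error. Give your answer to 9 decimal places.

0.000003889

|E| ≤ (1)⁵·7 / (180·10⁴) = 7/1800000 = 0.000003889.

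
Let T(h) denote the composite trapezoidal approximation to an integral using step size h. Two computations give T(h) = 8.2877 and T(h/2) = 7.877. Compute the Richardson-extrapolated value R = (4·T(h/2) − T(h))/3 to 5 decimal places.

R = (4·T(h/2) − T(h)) / 3 = (4·7.877 − 8.2877)/3 = (23.2203)/3 = 7.74010.

7.74010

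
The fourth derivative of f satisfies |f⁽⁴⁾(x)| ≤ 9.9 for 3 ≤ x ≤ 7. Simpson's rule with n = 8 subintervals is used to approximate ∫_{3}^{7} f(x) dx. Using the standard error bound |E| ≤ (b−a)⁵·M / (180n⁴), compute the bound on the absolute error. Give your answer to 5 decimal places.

0.01375

|E| ≤ (4)⁵·9.9 / (180·8⁴) = 10137.6/737280 = 0.01375.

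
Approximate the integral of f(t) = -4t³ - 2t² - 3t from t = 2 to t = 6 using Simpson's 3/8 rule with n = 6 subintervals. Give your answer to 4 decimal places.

-1466.6667

h = (6 − 2)/6 = 0.666667.
Nodes t₀,…,t₆ = 2, 2.666667, 3.333333, 4, 4.666667, 5.333333, 6.
f(t) = -4t³ - 2t² - 3t: f₀=-46, f₁=-98.074074, f₂=-180.370370, f₃=-300, f₄=-464.074074, f₅=-679.703704, f₆=-954.
(3h/8)·[f₀ + 3f₁ + 3f₂ + 2f₃ + 3f₄ + 3f₅ + f₆] = 0.25·(-5866.666667) = -1466.6667.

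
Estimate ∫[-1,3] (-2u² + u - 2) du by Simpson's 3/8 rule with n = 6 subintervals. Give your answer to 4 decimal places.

-22.6667

h = (3 − (-1))/6 = 0.666667.
Nodes u₀,…,u₆ = -1, -0.333333, 0.333333, 1, 1.666667, 2.333333, 3.
f(u) = -2u² + u - 2: f₀=-5, f₁=-2.555556, f₂=-1.888889, f₃=-3, f₄=-5.888889, f₅=-10.555556, f₆=-17.
(3h/8)·[f₀ + 3f₁ + 3f₂ + 2f₃ + 3f₄ + 3f₅ + f₆] = 0.25·(-90.666667) = -22.6667.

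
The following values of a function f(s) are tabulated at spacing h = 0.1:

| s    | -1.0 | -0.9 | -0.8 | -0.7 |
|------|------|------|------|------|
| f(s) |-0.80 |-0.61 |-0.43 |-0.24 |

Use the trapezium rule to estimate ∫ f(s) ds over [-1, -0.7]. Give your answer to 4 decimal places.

h = 0.1, n = 3.
(h/2)·[y₀ + 2y₁ + 2y₂ + y₃] = 0.05·(-3.12) = -0.1560.

-0.1560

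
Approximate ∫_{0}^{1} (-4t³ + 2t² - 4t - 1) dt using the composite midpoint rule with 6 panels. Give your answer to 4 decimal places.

-3.3241

h = (1 − 0)/6 = 0.166667.
Midpoints m₁,…,m₆ = 0.083333, 0.25, 0.416667, 0.583333, 0.75, 0.916667.
f(m₁)=-1.321759, f(m₂)=-1.9375, f(m₃)=-2.608796, f(m₄)=-3.446759, f(m₅)=-4.5625, f(m₆)=-6.067130.
h·[f(m₁) + f(m₂) + f(m₃) + f(m₄) + f(m₅) + f(m₆)] = 0.166667·(-19.944444) = -3.3241.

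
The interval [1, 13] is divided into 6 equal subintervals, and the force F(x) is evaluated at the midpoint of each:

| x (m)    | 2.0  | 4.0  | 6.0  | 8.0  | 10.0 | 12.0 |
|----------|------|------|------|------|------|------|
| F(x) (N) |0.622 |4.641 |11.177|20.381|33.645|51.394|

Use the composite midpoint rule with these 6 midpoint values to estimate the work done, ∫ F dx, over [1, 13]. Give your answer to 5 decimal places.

243.72000

h = 2, n = 6.
h·[y(m₁) + y(m₂) + y(m₃) + y(m₄) + y(m₅) + y(m₆)] = 2·(121.860) = 243.72000.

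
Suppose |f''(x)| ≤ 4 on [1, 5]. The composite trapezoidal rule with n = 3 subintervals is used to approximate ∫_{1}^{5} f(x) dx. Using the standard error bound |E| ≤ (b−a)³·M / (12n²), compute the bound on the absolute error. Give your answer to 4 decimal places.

2.3704

|E| ≤ (4)³·4 / (12·3²) = 256/108 = 2.3704.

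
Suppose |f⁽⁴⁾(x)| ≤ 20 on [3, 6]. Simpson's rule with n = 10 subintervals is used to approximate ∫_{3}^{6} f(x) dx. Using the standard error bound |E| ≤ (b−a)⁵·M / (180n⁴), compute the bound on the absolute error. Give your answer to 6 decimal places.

|E| ≤ (3)⁵·20 / (180·10⁴) = 4860/1800000 = 0.002700.

0.002700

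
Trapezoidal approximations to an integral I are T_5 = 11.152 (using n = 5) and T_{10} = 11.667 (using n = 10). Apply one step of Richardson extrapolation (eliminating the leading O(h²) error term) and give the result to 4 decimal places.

R = (4·T_{10} − T_5) / 3 = (4·11.667 − 11.152)/3 = (35.516)/3 = 11.8387.

11.8387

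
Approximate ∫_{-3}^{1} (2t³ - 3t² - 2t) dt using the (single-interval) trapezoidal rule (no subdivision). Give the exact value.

T = (b−a)/2 · [f(-3) + f(1)] = 2·[(-75) + (-3)] = -156.

-156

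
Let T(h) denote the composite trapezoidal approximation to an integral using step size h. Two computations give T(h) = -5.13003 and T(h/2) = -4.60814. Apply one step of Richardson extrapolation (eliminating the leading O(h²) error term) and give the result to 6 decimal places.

R = (4·T(h/2) − T(h)) / 3 = (4·(-4.60814) − (-5.13003))/3 = (-13.30253)/3 = -4.434177.

-4.434177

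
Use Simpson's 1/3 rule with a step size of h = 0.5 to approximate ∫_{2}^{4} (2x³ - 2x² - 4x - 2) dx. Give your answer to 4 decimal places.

h = (4 − 2)/4 = 0.5.
Nodes x₀,…,x₄ = 2, 2.5, 3, 3.5, 4.
f(x) = 2x³ - 2x² - 4x - 2: f₀=-2, f₁=6.75, f₂=22, f₃=45.25, f₄=78.
(h/3)·[f₀ + 4f₁ + 2f₂ + 4f₃ + f₄] = 0.166667·(328) = 54.6667.

54.6667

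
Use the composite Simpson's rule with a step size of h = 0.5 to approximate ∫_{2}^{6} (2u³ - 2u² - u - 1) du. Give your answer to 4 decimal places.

h = (6 − 2)/8 = 0.5.
Nodes u₀,…,u₈ = 2, 2.5, 3, 3.5, 4, 4.5, 5, 5.5, 6.
f(u) = 2u³ - 2u² - u - 1: f₀=5, f₁=15.25, f₂=32, f₃=56.75, f₄=91, f₅=136.25, f₆=194, f₇=265.75, f₈=353.
(h/3)·[f₀ + 4f₁ + 2f₂ + 4f₃ + 2f₄ + 4f₅ + 2f₆ + 4f₇ + f₈] = 0.166667·(2888) = 481.3333.

481.3333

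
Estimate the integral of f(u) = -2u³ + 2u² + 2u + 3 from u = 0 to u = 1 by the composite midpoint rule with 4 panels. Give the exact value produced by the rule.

4.171875

h = (1 − 0)/4 = 0.25.
Midpoints m₁,…,m₄ = 0.125, 0.375, 0.625, 0.875.
f(m₁)=3.27734375, f(m₂)=3.92578125, f(m₃)=4.54296875, f(m₄)=4.94140625.
h·[f(m₁) + f(m₂) + f(m₃) + f(m₄)] = 0.25·(16.6875) = 4.171875.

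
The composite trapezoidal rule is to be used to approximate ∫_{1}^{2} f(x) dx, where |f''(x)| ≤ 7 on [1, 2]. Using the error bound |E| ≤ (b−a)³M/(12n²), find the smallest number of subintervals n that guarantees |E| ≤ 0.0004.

Need 7/(12n²) ≤ 0.0004.
n² ≥ 7/(12·0.0004) = 1458.33 ⇒ n ≥ 38.1881, so the smallest n is 39.

39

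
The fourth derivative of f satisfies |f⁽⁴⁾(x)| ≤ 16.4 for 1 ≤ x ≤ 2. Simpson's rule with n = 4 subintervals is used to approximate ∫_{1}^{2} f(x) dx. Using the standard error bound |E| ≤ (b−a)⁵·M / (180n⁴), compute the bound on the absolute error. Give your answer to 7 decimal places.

|E| ≤ (1)⁵·16.4 / (180·4⁴) = 16.4/46080 = 0.0003559.

0.0003559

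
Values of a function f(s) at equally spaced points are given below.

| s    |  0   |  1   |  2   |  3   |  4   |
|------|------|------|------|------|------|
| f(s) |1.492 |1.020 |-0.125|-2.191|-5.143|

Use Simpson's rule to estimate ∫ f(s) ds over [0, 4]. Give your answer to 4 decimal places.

h = 1, n = 4.
(h/3)·[y₀ + 4y₁ + 2y₂ + 4y₃ + y₄] = 0.333333·(-8.585) = -2.8617.

-2.8617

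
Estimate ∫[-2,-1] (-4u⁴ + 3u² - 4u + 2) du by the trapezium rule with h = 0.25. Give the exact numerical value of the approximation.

h = (-1 − (-2))/4 = 0.25.
Nodes u₀,…,u₄ = -2, -1.75, -1.5, -1.25, -1.
f(u) = -4u⁴ + 3u² - 4u + 2: f₀=-42, f₁=-19.328125, f₂=-5.5, f₃=1.921875, f₄=5.
(h/2)·[f₀ + 2f₁ + 2f₂ + 2f₃ + f₄] = 0.125·(-82.8125) = -10.3515625.

-10.3515625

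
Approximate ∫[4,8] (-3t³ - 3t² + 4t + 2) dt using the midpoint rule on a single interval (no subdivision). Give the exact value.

-2920

M = (b−a)·f(6) = 4·(-730) = -2920.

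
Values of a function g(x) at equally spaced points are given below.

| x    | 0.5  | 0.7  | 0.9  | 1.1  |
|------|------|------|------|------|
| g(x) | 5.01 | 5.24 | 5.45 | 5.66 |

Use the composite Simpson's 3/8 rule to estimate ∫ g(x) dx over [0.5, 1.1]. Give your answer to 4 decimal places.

3.2055

h = 0.2, n = 3.
(3h/8)·[y₀ + 3y₁ + 3y₂ + y₃] = 0.075·(42.74) = 3.2055.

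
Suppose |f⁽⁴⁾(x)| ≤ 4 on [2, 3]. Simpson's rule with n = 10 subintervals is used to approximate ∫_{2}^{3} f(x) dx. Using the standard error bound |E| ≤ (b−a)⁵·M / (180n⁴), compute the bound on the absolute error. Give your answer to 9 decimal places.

|E| ≤ (1)⁵·4 / (180·10⁴) = 4/1800000 = 0.000002222.

0.000002222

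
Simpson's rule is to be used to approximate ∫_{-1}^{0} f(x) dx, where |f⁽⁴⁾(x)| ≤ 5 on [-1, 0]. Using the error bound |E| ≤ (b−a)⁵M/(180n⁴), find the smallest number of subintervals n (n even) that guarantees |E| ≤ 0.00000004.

30

Need 5/(180n⁴) ≤ 0.00000004.
n⁴ ≥ 5/(180·0.00000004) = 694444 ⇒ n ≥ 28.8675, so the smallest even n is 30. (n must be even for Simpson's rule.)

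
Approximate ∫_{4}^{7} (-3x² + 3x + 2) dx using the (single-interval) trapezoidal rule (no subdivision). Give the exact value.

T = (b−a)/2 · [f(4) + f(7)] = 1.5·[(-34) + (-124)] = -237.

-237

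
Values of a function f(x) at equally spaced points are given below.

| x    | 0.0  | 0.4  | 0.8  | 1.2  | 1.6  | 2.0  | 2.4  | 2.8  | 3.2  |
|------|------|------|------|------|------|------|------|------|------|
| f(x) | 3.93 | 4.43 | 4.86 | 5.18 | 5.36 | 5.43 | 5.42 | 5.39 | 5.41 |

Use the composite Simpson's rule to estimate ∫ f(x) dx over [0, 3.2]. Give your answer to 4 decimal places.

h = 0.4, n = 8.
(h/3)·[y₀ + 4y₁ + 2y₂ + 4y₃ + 2y₄ + 4y₅ + 2y₆ + 4y₇ + y₈] = 0.133333·(122.34) = 16.3120.

16.3120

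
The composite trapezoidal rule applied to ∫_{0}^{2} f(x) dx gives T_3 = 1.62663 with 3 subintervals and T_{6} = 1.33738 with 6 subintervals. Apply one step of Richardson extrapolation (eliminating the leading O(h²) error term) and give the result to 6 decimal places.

R = (4·T_{6} − T_3) / 3 = (4·1.33738 − 1.62663)/3 = (3.72289)/3 = 1.240963.

1.240963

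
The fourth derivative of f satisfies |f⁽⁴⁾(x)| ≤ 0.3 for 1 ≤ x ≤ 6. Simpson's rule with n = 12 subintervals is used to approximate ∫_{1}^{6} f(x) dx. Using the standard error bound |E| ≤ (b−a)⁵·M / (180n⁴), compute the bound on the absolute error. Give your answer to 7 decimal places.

0.0002512

|E| ≤ (5)⁵·0.3 / (180·12⁴) = 937.5/3732480 = 0.0002512.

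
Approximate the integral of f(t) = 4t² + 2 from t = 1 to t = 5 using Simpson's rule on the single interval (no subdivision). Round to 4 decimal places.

173.3333

S = (b−a)/6 · [f(1) + 4f(3) + f(5)] = 0.666667·[6 + 4·38 + 102] = 173.3333.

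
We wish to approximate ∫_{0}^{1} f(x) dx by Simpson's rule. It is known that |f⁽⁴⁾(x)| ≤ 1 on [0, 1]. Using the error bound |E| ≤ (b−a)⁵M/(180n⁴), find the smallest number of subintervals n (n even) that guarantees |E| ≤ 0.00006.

4

Need 1/(180n⁴) ≤ 0.00006.
n⁴ ≥ 1/(180·0.00006) = 92.5926 ⇒ n ≥ 3.1020, so the smallest even n is 4. (n must be even for Simpson's rule.)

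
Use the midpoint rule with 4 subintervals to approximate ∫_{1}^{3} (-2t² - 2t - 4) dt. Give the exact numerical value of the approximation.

-33.25

h = (3 − 1)/4 = 0.5.
Midpoints m₁,…,m₄ = 1.25, 1.75, 2.25, 2.75.
f(m₁)=-9.625, f(m₂)=-13.625, f(m₃)=-18.625, f(m₄)=-24.625.
h·[f(m₁) + f(m₂) + f(m₃) + f(m₄)] = 0.5·(-66.5) = -33.25.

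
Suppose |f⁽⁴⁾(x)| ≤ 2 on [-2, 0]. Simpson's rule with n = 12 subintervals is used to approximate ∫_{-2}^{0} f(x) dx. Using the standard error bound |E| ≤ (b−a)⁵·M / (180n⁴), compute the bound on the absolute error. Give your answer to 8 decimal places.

|E| ≤ (2)⁵·2 / (180·12⁴) = 64/3732480 = 0.00001715.

0.00001715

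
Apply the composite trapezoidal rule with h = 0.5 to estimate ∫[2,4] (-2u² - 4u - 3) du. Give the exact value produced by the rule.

-67.5

h = (4 − 2)/4 = 0.5.
Nodes u₀,…,u₄ = 2, 2.5, 3, 3.5, 4.
f(u) = -2u² - 4u - 3: f₀=-19, f₁=-25.5, f₂=-33, f₃=-41.5, f₄=-51.
(h/2)·[f₀ + 2f₁ + 2f₂ + 2f₃ + f₄] = 0.25·(-270) = -67.5.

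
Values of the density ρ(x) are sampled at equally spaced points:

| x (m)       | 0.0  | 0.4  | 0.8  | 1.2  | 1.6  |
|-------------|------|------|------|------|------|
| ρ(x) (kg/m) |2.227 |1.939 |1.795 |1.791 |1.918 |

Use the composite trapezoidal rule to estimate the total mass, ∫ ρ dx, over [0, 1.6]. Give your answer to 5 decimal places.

3.03900

h = 0.4, n = 4.
(h/2)·[y₀ + 2y₁ + 2y₂ + 2y₃ + y₄] = 0.2·(15.195) = 3.03900.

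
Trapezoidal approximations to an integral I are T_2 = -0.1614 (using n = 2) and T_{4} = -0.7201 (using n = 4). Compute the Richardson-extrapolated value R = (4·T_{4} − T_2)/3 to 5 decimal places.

-0.90633

R = (4·T_{4} − T_2) / 3 = (4·(-0.7201) − (-0.1614))/3 = (-2.7190)/3 = -0.90633.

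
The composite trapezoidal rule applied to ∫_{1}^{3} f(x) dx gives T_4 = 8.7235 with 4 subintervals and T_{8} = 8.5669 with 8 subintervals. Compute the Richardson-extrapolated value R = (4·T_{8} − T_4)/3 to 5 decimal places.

R = (4·T_{8} − T_4) / 3 = (4·8.5669 − 8.7235)/3 = (25.5441)/3 = 8.51470.

8.51470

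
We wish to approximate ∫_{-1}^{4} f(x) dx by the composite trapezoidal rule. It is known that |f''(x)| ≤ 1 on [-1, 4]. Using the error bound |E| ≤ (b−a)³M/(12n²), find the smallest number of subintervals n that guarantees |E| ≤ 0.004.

Need 125/(12n²) ≤ 0.004.
n² ≥ 125/(12·0.004) = 2604.17 ⇒ n ≥ 51.0310, so the smallest n is 52.

52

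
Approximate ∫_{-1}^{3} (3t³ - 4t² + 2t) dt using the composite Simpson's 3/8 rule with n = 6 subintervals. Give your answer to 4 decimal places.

30.6667

h = (3 − (-1))/6 = 0.666667.
Nodes t₀,…,t₆ = -1, -0.333333, 0.333333, 1, 1.666667, 2.333333, 3.
f(t) = 3t³ - 4t² + 2t: f₀=-9, f₁=-1.222222, f₂=0.333333, f₃=1, f₄=6.111111, f₅=21, f₆=51.
(3h/8)·[f₀ + 3f₁ + 3f₂ + 2f₃ + 3f₄ + 3f₅ + f₆] = 0.25·(122.666667) = 30.6667.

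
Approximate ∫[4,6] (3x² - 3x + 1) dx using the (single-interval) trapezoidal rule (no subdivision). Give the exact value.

128

T = (b−a)/2 · [f(4) + f(6)] = 1·[37 + 91] = 128.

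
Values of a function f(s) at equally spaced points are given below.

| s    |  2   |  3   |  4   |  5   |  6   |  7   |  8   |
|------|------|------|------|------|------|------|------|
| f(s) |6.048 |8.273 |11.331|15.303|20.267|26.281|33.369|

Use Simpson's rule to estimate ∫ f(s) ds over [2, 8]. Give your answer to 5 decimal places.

100.68033

h = 1, n = 6.
(h/3)·[y₀ + 4y₁ + 2y₂ + 4y₃ + 2y₄ + 4y₅ + y₆] = 0.333333·(302.041) = 100.68033.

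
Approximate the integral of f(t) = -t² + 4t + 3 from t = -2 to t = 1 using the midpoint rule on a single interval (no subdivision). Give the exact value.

M = (b−a)·f(-0.5) = 3·(0.75) = 2.25.

2.25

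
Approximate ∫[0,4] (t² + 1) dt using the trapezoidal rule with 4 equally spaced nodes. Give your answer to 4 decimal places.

h = (4 − 0)/3 = 1.333333.
Nodes t₀,…,t₃ = 0, 1.333333, 2.666667, 4.
f(t) = t² + 1: f₀=1, f₁=2.777778, f₂=8.111111, f₃=17.
(h/2)·[f₀ + 2f₁ + 2f₂ + f₃] = 0.666667·(39.777778) = 26.5185.

26.5185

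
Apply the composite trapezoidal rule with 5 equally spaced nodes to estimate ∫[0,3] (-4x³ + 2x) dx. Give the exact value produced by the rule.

-77.0625

h = (3 − 0)/4 = 0.75.
Nodes x₀,…,x₄ = 0, 0.75, 1.5, 2.25, 3.
f(x) = -4x³ + 2x: f₀=0, f₁=-0.1875, f₂=-10.5, f₃=-41.0625, f₄=-102.
(h/2)·[f₀ + 2f₁ + 2f₂ + 2f₃ + f₄] = 0.375·(-205.5) = -77.0625.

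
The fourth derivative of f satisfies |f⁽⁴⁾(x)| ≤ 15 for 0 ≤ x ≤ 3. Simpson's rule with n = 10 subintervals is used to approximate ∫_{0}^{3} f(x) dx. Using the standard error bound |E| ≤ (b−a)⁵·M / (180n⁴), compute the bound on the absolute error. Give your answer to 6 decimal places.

|E| ≤ (3)⁵·15 / (180·10⁴) = 3645/1800000 = 0.002025.

0.002025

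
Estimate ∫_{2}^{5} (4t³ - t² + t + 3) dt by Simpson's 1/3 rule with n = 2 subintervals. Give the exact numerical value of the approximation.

h = (5 − 2)/2 = 1.5.
Nodes t₀,…,t₂ = 2, 3.5, 5.
f(t) = 4t³ - t² + t + 3: f₀=33, f₁=165.75, f₂=483.
(h/3)·[f₀ + 4f₁ + f₂] = 0.5·(1179) = 589.5.

589.5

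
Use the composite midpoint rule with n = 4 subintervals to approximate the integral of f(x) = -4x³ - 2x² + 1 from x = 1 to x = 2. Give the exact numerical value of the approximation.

h = (2 − 1)/4 = 0.25.
Midpoints m₁,…,m₄ = 1.125, 1.375, 1.625, 1.875.
f(m₁)=-7.2265625, f(m₂)=-13.1796875, f(m₃)=-21.4453125, f(m₄)=-32.3984375.
h·[f(m₁) + f(m₂) + f(m₃) + f(m₄)] = 0.25·(-74.25) = -18.5625.

-18.5625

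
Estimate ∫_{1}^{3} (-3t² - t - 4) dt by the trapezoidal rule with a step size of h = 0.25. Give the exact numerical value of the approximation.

-38.0625

h = (3 − 1)/8 = 0.25.
Nodes t₀,…,t₈ = 1, 1.25, 1.5, 1.75, 2, 2.25, 2.5, 2.75, 3.
f(t) = -3t² - t - 4: f₀=-8, f₁=-9.9375, f₂=-12.25, f₃=-14.9375, f₄=-18, f₅=-21.4375, f₆=-25.25, f₇=-29.4375, f₈=-34.
(h/2)·[f₀ + 2f₁ + 2f₂ + 2f₃ + 2f₄ + 2f₅ + 2f₆ + 2f₇ + f₈] = 0.125·(-304.5) = -38.0625.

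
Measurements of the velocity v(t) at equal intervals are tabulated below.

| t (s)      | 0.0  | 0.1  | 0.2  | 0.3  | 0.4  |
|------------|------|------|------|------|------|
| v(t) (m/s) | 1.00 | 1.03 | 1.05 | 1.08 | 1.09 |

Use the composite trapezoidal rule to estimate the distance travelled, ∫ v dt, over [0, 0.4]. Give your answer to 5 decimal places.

h = 0.1, n = 4.
(h/2)·[y₀ + 2y₁ + 2y₂ + 2y₃ + y₄] = 0.05·(8.41) = 0.42050.

0.42050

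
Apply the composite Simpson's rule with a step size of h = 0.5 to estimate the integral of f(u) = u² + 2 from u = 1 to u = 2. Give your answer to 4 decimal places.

4.3333

h = (2 − 1)/2 = 0.5.
Nodes u₀,…,u₂ = 1, 1.5, 2.
f(u) = u² + 2: f₀=3, f₁=4.25, f₂=6.
(h/3)·[f₀ + 4f₁ + f₂] = 0.166667·(26) = 4.3333.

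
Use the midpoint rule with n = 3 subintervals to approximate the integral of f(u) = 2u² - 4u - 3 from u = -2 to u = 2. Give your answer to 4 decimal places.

h = (2 − (-2))/3 = 1.333333.
Midpoints m₁,…,m₃ = -1.333333, 0, 1.333333.
f(m₁)=5.888889, f(m₂)=-3, f(m₃)=-4.777778.
h·[f(m₁) + f(m₂) + f(m₃)] = 1.333333·(-1.888889) = -2.5185.

-2.5185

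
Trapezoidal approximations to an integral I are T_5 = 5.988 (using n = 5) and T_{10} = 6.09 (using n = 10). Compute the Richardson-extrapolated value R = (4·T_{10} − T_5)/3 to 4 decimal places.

R = (4·T_{10} − T_5) / 3 = (4·6.09 − 5.988)/3 = (18.372)/3 = 6.1240.

6.1240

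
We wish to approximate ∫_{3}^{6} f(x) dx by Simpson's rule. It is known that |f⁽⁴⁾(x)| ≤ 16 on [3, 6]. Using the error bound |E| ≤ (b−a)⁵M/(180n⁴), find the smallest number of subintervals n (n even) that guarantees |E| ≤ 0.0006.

Need 3888/(180n⁴) ≤ 0.0006.
n⁴ ≥ 3888/(180·0.0006) = 36000 ⇒ n ≥ 13.7745, so the smallest even n is 14. (n must be even for Simpson's rule.)

14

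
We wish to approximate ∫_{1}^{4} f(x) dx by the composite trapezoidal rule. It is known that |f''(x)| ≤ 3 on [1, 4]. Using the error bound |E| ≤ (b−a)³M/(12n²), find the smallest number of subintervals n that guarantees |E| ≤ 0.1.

Need 81/(12n²) ≤ 0.1.
n² ≥ 81/(12·0.1) = 67.5 ⇒ n ≥ 8.2158, so the smallest n is 9.

9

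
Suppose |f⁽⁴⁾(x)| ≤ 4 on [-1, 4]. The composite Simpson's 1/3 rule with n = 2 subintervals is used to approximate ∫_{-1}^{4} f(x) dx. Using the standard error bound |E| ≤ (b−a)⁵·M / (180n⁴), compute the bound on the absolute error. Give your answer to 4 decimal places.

|E| ≤ (5)⁵·4 / (180·2⁴) = 12500/2880 = 4.3403.

4.3403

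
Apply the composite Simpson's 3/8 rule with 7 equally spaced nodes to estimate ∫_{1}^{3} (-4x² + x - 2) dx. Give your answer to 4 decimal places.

h = (3 − 1)/6 = 0.333333.
Nodes x₀,…,x₆ = 1, 1.333333, 1.666667, 2, 2.333333, 2.666667, 3.
f(x) = -4x² + x - 2: f₀=-5, f₁=-7.777778, f₂=-11.444444, f₃=-16, f₄=-21.444444, f₅=-27.777778, f₆=-35.
(3h/8)·[f₀ + 3f₁ + 3f₂ + 2f₃ + 3f₄ + 3f₅ + f₆] = 0.125·(-277.333333) = -34.6667.

-34.6667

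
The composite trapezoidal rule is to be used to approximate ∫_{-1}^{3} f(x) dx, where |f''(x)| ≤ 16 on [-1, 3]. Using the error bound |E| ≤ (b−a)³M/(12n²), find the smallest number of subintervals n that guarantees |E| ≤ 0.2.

21

Need 1024/(12n²) ≤ 0.2.
n² ≥ 1024/(12·0.2) = 426.667 ⇒ n ≥ 20.6559, so the smallest n is 21.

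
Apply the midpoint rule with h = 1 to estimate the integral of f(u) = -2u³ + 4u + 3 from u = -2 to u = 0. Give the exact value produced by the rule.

5

h = (0 − (-2))/2 = 1.
Midpoints m₁,…,m₂ = -1.5, -0.5.
f(m₁)=3.75, f(m₂)=1.25.
h·[f(m₁) + f(m₂)] = 1·(5) = 5.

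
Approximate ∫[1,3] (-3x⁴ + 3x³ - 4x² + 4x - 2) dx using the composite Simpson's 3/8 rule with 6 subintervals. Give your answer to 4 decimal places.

-107.8889

h = (3 − 1)/6 = 0.333333.
Nodes x₀,…,x₆ = 1, 1.333333, 1.666667, 2, 2.333333, 2.666667, 3.
f(x) = -3x⁴ + 3x³ - 4x² + 4x - 2: f₀=-2, f₁=-6.148148, f₂=-15.703704, f₃=-34, f₄=-65.259259, f₅=-114.592593, f₆=-188.
(3h/8)·[f₀ + 3f₁ + 3f₂ + 2f₃ + 3f₄ + 3f₅ + f₆] = 0.125·(-863.111111) = -107.8889.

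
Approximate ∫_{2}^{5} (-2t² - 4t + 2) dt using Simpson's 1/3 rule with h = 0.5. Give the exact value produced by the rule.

-114

h = (5 − 2)/6 = 0.5.
Nodes t₀,…,t₆ = 2, 2.5, 3, 3.5, 4, 4.5, 5.
f(t) = -2t² - 4t + 2: f₀=-14, f₁=-20.5, f₂=-28, f₃=-36.5, f₄=-46, f₅=-56.5, f₆=-68.
(h/3)·[f₀ + 4f₁ + 2f₂ + 4f₃ + 2f₄ + 4f₅ + f₆] = 0.166667·(-684) = -114.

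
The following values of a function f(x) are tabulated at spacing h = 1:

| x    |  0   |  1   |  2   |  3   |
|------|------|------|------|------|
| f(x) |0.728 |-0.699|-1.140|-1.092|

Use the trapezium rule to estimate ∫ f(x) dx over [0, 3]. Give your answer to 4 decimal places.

-2.0210

h = 1, n = 3.
(h/2)·[y₀ + 2y₁ + 2y₂ + y₃] = 0.5·(-4.042) = -2.0210.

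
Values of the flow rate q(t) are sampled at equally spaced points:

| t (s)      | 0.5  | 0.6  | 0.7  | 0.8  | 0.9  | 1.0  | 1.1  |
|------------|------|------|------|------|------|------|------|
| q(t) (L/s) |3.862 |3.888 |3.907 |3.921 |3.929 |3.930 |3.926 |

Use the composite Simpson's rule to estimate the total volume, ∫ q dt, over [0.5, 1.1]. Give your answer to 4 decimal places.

h = 0.1, n = 6.
(h/3)·[y₀ + 4y₁ + 2y₂ + 4y₃ + 2y₄ + 4y₅ + y₆] = 0.033333·(70.416) = 2.3472.

2.3472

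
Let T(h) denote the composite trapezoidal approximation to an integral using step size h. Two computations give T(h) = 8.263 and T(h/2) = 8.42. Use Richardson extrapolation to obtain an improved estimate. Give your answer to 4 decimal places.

R = (4·T(h/2) − T(h)) / 3 = (4·8.42 − 8.263)/3 = (25.417)/3 = 8.4723.

8.4723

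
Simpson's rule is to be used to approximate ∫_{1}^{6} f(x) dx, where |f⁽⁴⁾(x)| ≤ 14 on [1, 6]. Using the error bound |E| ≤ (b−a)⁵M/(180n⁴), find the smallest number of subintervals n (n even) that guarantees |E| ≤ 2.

Need 43750/(180n⁴) ≤ 2.
n⁴ ≥ 43750/(180·2) = 121.528 ⇒ n ≥ 3.3202, so the smallest even n is 4. (n must be even for Simpson's rule.)

4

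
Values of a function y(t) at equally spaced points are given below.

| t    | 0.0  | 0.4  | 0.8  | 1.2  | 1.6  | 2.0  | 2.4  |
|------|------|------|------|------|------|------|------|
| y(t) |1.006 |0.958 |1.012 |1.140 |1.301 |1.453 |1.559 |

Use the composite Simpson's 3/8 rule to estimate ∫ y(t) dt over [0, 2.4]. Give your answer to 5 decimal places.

h = 0.4, n = 6.
(3h/8)·[y₀ + 3y₁ + 3y₂ + 2y₃ + 3y₄ + 3y₅ + y₆] = 0.15·(19.017) = 2.85255.

2.85255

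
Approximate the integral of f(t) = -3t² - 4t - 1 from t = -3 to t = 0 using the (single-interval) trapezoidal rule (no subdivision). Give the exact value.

T = (b−a)/2 · [f(-3) + f(0)] = 1.5·[(-16) + (-1)] = -25.5.

-25.5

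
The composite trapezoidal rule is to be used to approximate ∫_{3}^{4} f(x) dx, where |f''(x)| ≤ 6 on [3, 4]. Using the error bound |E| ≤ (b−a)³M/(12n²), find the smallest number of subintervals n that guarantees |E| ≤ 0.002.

Need 6/(12n²) ≤ 0.002.
n² ≥ 6/(12·0.002) = 250 ⇒ n ≥ 15.8114, so the smallest n is 16.

16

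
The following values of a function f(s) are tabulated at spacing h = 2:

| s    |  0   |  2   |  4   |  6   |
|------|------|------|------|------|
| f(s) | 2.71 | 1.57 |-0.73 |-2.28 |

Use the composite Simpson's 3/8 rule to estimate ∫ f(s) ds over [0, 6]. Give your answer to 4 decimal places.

2.2125

h = 2, n = 3.
(3h/8)·[y₀ + 3y₁ + 3y₂ + y₃] = 0.75·(2.95) = 2.2125.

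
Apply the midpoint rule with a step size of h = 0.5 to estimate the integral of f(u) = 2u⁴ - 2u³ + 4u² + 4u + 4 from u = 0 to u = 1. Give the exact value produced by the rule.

h = (1 − 0)/2 = 0.5.
Midpoints m₁,…,m₂ = 0.25, 0.75.
f(m₁)=5.2265625, f(m₂)=9.0390625.
h·[f(m₁) + f(m₂)] = 0.5·(14.265625) = 7.1328125.

7.1328125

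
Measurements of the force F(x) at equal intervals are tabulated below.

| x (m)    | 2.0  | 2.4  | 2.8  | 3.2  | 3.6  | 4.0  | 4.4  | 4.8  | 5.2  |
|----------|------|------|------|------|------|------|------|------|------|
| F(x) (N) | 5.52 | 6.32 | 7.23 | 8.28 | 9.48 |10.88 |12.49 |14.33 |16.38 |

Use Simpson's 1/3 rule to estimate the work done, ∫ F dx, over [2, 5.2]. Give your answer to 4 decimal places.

31.9387

h = 0.4, n = 8.
(h/3)·[y₀ + 4y₁ + 2y₂ + 4y₃ + 2y₄ + 4y₅ + 2y₆ + 4y₇ + y₈] = 0.133333·(239.54) = 31.9387.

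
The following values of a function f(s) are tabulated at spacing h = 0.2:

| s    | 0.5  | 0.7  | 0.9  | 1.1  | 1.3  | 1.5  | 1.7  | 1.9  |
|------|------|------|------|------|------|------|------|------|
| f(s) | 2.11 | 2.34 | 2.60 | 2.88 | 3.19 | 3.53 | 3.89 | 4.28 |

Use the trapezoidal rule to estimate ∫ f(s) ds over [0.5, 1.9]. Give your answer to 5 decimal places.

4.32500

h = 0.2, n = 7.
(h/2)·[y₀ + 2y₁ + 2y₂ + 2y₃ + 2y₄ + 2y₅ + 2y₆ + y₇] = 0.1·(43.25) = 4.32500.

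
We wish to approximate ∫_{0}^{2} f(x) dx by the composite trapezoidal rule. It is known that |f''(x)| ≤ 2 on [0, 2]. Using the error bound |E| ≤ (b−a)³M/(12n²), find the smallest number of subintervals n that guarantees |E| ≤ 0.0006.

Need 16/(12n²) ≤ 0.0006.
n² ≥ 16/(12·0.0006) = 2222.22 ⇒ n ≥ 47.1405, so the smallest n is 48.

48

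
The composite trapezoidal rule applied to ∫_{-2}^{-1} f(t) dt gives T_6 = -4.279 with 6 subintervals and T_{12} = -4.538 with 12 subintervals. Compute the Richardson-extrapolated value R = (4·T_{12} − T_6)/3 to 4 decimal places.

R = (4·T_{12} − T_6) / 3 = (4·(-4.538) − (-4.279))/3 = (-13.873)/3 = -4.6243.

-4.6243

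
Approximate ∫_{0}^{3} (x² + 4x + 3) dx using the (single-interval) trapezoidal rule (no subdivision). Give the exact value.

T = (b−a)/2 · [f(0) + f(3)] = 1.5·[3 + 24] = 40.5.

40.5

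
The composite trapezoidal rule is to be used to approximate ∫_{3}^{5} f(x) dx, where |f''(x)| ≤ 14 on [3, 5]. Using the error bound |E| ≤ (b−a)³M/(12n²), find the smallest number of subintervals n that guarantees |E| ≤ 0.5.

5

Need 112/(12n²) ≤ 0.5.
n² ≥ 112/(12·0.5) = 18.6667 ⇒ n ≥ 4.3205, so the smallest n is 5.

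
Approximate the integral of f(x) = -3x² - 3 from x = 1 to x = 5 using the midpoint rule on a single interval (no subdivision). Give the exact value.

-120

M = (b−a)·f(3) = 4·(-30) = -120.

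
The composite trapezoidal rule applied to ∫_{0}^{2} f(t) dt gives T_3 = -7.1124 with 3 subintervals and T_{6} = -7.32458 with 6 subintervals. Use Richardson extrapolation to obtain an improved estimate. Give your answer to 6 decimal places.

R = (4·T_{6} − T_3) / 3 = (4·(-7.32458) − (-7.1124))/3 = (-22.18592)/3 = -7.395307.

-7.395307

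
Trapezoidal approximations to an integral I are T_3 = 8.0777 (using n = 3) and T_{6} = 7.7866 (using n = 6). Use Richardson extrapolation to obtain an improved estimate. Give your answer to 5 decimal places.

R = (4·T_{6} − T_3) / 3 = (4·7.7866 − 8.0777)/3 = (23.0687)/3 = 7.68957.

7.68957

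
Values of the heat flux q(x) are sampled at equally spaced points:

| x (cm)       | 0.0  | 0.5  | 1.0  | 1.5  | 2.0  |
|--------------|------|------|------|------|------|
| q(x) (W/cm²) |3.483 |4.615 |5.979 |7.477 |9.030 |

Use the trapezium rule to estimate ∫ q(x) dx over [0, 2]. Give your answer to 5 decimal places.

h = 0.5, n = 4.
(h/2)·[y₀ + 2y₁ + 2y₂ + 2y₃ + y₄] = 0.25·(48.655) = 12.16375.

12.16375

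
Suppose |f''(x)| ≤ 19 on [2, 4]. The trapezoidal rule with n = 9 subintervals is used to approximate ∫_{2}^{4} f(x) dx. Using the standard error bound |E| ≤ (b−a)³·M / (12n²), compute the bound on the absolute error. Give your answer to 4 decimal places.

|E| ≤ (2)³·19 / (12·9²) = 152/972 = 0.1564.

0.1564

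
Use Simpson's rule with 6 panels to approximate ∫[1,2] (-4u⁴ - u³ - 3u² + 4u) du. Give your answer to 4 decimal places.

-29.5504

h = (2 − 1)/6 = 0.166667.
Nodes u₀,…,u₆ = 1, 1.166667, 1.333333, 1.5, 1.666667, 1.833333, 2.
f(u) = -4u⁴ - u³ - 3u² + 4u: f₀=-4, f₁=-8.415123, f₂=-15.012346, f₃=-24.375, f₄=-37.160494, f₅=-54.100309, f₆=-76.
(h/3)·[f₀ + 4f₁ + 2f₂ + 4f₃ + 2f₄ + 4f₅ + f₆] = 0.055556·(-531.907407) = -29.5504.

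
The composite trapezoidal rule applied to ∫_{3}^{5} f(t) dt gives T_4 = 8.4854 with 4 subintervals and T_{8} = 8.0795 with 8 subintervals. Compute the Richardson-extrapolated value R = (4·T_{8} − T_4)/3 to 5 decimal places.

R = (4·T_{8} − T_4) / 3 = (4·8.0795 − 8.4854)/3 = (23.8326)/3 = 7.94420.

7.94420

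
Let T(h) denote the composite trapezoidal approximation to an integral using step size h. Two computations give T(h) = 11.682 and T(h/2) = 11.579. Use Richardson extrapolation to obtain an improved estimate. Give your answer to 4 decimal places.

R = (4·T(h/2) − T(h)) / 3 = (4·11.579 − 11.682)/3 = (34.634)/3 = 11.5447.

11.5447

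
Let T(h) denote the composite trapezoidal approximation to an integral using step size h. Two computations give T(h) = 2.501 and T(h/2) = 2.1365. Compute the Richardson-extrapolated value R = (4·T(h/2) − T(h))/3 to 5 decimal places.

2.01500

R = (4·T(h/2) − T(h)) / 3 = (4·2.1365 − 2.501)/3 = (6.0450)/3 = 2.01500.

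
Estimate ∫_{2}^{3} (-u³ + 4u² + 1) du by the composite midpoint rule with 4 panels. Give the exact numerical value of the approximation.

10.1015625

h = (3 − 2)/4 = 0.25.
Midpoints m₁,…,m₄ = 2.125, 2.375, 2.625, 2.875.
f(m₁)=9.466796875, f(m₂)=10.166015625, f(m₃)=10.474609375, f(m₄)=10.298828125.
h·[f(m₁) + f(m₂) + f(m₃) + f(m₄)] = 0.25·(40.40625) = 10.1015625.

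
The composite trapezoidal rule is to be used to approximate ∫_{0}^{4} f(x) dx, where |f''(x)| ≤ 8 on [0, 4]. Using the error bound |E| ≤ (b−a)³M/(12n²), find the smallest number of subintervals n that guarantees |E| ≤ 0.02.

Need 512/(12n²) ≤ 0.02.
n² ≥ 512/(12·0.02) = 2133.33 ⇒ n ≥ 46.1880, so the smallest n is 47.

47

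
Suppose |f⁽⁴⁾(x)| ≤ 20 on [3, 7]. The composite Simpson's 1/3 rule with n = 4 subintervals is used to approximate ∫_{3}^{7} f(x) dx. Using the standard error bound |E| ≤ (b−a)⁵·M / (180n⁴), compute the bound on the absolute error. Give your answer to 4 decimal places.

0.4444

|E| ≤ (4)⁵·20 / (180·4⁴) = 20480/46080 = 0.4444.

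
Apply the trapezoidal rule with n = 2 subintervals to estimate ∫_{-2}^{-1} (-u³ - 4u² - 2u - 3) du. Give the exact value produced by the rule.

-5.5625

h = (-1 − (-2))/2 = 0.5.
Nodes u₀,…,u₂ = -2, -1.5, -1.
f(u) = -u³ - 4u² - 2u - 3: f₀=-7, f₁=-5.625, f₂=-4.
(h/2)·[f₀ + 2f₁ + f₂] = 0.25·(-22.25) = -5.5625.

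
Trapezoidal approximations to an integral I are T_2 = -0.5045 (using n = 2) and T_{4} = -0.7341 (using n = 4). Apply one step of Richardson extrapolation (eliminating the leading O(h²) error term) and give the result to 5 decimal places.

-0.81063

R = (4·T_{4} − T_2) / 3 = (4·(-0.7341) − (-0.5045))/3 = (-2.4319)/3 = -0.81063.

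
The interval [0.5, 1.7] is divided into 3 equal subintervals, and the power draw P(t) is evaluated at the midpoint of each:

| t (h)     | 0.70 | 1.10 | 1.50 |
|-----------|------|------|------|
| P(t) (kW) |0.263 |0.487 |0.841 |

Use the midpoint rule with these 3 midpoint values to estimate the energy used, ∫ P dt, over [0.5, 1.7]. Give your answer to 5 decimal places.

h = 0.4, n = 3.
h·[y(m₁) + y(m₂) + y(m₃)] = 0.4·(1.591) = 0.63640.

0.63640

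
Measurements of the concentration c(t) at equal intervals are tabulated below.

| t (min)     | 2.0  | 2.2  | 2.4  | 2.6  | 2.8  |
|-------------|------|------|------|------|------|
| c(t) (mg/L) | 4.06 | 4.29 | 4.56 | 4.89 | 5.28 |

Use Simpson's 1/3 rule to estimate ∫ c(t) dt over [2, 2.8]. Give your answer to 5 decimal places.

3.67867

h = 0.2, n = 4.
(h/3)·[y₀ + 4y₁ + 2y₂ + 4y₃ + y₄] = 0.066667·(55.18) = 3.67867.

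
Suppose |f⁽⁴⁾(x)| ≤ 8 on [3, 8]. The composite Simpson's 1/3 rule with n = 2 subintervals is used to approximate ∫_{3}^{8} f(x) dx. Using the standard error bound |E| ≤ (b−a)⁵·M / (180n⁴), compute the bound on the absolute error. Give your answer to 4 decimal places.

8.6806

|E| ≤ (5)⁵·8 / (180·2⁴) = 25000/2880 = 8.6806.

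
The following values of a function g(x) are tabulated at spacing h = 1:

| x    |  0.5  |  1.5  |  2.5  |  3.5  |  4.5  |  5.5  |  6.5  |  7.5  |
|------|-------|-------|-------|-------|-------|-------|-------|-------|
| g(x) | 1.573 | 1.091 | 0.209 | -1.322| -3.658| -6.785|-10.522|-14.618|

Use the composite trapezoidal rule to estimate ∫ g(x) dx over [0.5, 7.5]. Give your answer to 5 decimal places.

h = 1, n = 7.
(h/2)·[y₀ + 2y₁ + 2y₂ + 2y₃ + 2y₄ + 2y₅ + 2y₆ + y₇] = 0.5·(-55.019) = -27.50950.

-27.50950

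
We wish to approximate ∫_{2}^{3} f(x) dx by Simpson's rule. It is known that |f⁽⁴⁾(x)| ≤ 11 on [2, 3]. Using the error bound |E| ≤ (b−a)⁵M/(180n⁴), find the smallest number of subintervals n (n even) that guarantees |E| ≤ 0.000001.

16

Need 11/(180n⁴) ≤ 0.000001.
n⁴ ≥ 11/(180·0.000001) = 61111.1 ⇒ n ≥ 15.7228, so the smallest even n is 16. (n must be even for Simpson's rule.)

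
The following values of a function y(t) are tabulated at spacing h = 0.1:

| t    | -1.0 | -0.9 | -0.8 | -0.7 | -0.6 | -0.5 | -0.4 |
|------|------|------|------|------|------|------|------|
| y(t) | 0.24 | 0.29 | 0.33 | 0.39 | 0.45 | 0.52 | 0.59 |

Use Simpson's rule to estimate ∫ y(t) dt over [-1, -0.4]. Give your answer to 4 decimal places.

0.2397

h = 0.1, n = 6.
(h/3)·[y₀ + 4y₁ + 2y₂ + 4y₃ + 2y₄ + 4y₅ + y₆] = 0.033333·(7.19) = 0.2397.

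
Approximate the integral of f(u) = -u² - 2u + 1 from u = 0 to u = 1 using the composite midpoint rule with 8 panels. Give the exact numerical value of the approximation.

-0.33203125

h = (1 − 0)/8 = 0.125.
Midpoints m₁,…,m₈ = 0.0625, 0.1875, 0.3125, 0.4375, 0.5625, 0.6875, 0.8125, 0.9375.
f(m₁)=0.87109375, f(m₂)=0.58984375, f(m₃)=0.27734375, f(m₄)=-0.06640625, f(m₅)=-0.44140625, f(m₆)=-0.84765625, f(m₇)=-1.28515625, f(m₈)=-1.75390625.
h·[f(m₁) + f(m₂) + f(m₃) + f(m₄) + f(m₅) + f(m₆) + f(m₇) + f(m₈)] = 0.125·(-2.65625) = -0.33203125.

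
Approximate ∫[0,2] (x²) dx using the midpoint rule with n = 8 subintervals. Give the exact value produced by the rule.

2.65625

h = (2 − 0)/8 = 0.25.
Midpoints m₁,…,m₈ = 0.125, 0.375, 0.625, 0.875, 1.125, 1.375, 1.625, 1.875.
f(m₁)=0.015625, f(m₂)=0.140625, f(m₃)=0.390625, f(m₄)=0.765625, f(m₅)=1.265625, f(m₆)=1.890625, f(m₇)=2.640625, f(m₈)=3.515625.
h·[f(m₁) + f(m₂) + f(m₃) + f(m₄) + f(m₅) + f(m₆) + f(m₇) + f(m₈)] = 0.25·(10.625) = 2.65625.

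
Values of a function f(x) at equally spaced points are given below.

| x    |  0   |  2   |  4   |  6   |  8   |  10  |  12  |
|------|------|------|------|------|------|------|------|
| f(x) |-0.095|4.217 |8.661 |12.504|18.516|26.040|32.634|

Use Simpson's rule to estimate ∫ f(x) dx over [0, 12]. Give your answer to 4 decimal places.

h = 2, n = 6.
(h/3)·[y₀ + 4y₁ + 2y₂ + 4y₃ + 2y₄ + 4y₅ + y₆] = 0.666667·(257.937) = 171.9580.

171.9580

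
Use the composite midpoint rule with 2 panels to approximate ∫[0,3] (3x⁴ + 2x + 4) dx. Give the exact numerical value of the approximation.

h = (3 − 0)/2 = 1.5.
Midpoints m₁,…,m₂ = 0.75, 2.25.
f(m₁)=6.44921875, f(m₂)=85.38671875.
h·[f(m₁) + f(m₂)] = 1.5·(91.8359375) = 137.75390625.

137.75390625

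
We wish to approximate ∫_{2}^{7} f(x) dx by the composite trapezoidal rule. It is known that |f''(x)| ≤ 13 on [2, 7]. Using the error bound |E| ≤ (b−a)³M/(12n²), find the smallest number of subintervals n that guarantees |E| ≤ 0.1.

Need 1625/(12n²) ≤ 0.1.
n² ≥ 1625/(12·0.1) = 1354.17 ⇒ n ≥ 36.7990, so the smallest n is 37.

37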